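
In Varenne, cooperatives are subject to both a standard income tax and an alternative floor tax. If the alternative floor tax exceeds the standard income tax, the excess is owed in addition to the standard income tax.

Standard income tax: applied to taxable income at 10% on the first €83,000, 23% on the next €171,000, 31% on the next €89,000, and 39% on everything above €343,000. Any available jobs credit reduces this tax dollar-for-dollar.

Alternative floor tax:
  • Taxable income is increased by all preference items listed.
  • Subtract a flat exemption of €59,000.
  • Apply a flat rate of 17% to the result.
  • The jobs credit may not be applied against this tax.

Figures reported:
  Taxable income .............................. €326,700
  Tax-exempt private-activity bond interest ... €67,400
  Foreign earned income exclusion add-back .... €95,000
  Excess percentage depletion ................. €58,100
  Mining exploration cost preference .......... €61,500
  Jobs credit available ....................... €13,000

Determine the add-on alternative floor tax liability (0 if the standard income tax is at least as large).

€36,282

Alternative floor tax:
  Adjusted income: €326,700 + €67,400 + €95,000 + €58,100 + €61,500 = €608,700
  Less exemption €59,000 → base €549,700
  €549,700 × 17% = €93,449

Standard income tax:
  €83,000 × 10% = €8,300
  €171,000 × 23% = €39,330
  €72,700 × 31% = €22,537
  → €70,167
  Less jobs credit €13,000 → €57,167

Excess of alternative floor tax over standard income tax: €93,449 − €57,167 = €36,282.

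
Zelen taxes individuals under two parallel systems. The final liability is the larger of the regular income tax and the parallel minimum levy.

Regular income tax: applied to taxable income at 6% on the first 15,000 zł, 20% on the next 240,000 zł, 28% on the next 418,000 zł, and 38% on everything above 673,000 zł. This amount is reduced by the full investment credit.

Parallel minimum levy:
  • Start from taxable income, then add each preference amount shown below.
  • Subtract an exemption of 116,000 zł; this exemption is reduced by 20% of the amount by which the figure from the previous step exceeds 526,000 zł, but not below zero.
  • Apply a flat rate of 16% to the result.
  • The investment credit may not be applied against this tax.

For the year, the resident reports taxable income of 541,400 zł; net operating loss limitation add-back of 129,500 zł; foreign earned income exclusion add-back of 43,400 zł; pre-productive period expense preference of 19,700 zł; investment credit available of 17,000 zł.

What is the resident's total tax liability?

Regular income tax:
  15,000 zł × 6% = 900 zł
  240,000 zł × 20% = 48,000 zł
  286,400 zł × 28% = 80,192 zł
  → 129,092 zł
  Less investment credit 17,000 zł → 112,092 zł

Parallel minimum levy:
  Adjusted income: 541,400 zł + 129,500 zł + 43,400 zł + 19,700 zł = 734,000 zł
  Exemption: 116,000 zł − 20% × (734,000 zł − 526,000 zł) = 116,000 zł − 41,600 zł = 74,400 zł
  Base: 734,000 zł − 74,400 zł = 659,600 zł
  659,600 zł × 16% = 105,536 zł

112,092 zł > 105,536 zł, so the regular income tax governs.

112,092 zł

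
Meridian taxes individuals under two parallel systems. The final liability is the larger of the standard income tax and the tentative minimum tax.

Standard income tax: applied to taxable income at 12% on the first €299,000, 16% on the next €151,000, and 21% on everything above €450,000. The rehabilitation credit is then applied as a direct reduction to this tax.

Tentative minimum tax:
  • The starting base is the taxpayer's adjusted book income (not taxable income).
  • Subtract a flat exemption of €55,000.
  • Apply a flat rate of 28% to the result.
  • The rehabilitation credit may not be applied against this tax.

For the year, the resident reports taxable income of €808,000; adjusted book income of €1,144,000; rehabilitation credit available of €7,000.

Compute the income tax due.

€304,920

Standard income tax:
  €299,000 × 12% = €35,880
  €151,000 × 16% = €24,160
  €358,000 × 21% = €75,180
  → €135,220
  Less rehabilitation credit €7,000 → €128,220

Tentative minimum tax:
  Base (adjusted book income): €1,144,000
  Less exemption €55,000 → base €1,089,000
  €1,089,000 × 28% = €304,920

€304,920 > €128,220, so the tentative minimum tax is the binding amount.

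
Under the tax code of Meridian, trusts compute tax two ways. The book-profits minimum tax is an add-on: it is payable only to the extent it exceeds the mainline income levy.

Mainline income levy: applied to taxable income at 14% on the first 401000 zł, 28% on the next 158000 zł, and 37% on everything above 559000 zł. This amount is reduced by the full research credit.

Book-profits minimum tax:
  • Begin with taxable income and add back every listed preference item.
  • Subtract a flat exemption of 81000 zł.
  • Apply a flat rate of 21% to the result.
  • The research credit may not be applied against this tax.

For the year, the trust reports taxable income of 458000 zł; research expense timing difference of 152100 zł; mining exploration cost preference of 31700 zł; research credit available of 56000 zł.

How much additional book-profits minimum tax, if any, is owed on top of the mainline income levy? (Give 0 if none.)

Book-profits minimum tax:
  Adjusted income: 458000 zł + 152100 zł + 31700 zł = 641800 zł
  Less exemption 81000 zł → base 560800 zł
  560800 zł × 21% = 117768 zł

Mainline income levy:
  401000 zł × 14% = 56140 zł
  57000 zł × 28% = 15960 zł
  → 72100 zł
  Less research credit 56000 zł → 16100 zł

Excess of book-profits minimum tax over mainline income levy: 117768 zł − 16100 zł = 101668 zł.

101668 zł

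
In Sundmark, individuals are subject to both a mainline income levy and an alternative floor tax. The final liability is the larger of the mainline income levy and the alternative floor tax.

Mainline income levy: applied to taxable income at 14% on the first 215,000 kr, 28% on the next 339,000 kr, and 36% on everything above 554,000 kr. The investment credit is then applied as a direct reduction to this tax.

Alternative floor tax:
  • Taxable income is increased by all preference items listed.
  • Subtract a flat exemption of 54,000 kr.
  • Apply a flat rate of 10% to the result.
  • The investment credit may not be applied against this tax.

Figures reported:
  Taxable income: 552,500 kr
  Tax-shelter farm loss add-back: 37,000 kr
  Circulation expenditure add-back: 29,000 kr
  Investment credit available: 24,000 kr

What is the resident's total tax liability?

100,600 kr

Mainline income levy:
  215,000 kr × 14% = 30,100 kr
  337,500 kr × 28% = 94,500 kr
  → 124,600 kr
  Less investment credit 24,000 kr → 100,600 kr

Alternative floor tax:
  Adjusted income: 552,500 kr + 37,000 kr + 29,000 kr = 618,500 kr
  Less exemption 54,000 kr → base 564,500 kr
  564,500 kr × 10% = 56,450 kr

100,600 kr > 56,450 kr, so the mainline income levy governs.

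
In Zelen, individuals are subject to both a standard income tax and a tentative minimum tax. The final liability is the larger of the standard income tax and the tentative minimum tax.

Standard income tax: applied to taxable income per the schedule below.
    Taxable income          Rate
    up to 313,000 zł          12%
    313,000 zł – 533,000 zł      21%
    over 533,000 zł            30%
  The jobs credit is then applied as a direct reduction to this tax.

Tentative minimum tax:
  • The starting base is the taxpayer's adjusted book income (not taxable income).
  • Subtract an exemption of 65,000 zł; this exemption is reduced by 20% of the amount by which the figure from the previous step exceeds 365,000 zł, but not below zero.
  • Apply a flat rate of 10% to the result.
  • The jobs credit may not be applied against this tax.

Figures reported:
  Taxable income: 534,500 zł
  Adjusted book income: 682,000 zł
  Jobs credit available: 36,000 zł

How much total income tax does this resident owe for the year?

Standard income tax:
  313,000 zł × 12% = 37,560 zł
  220,000 zł × 21% = 46,200 zł
  1,500 zł × 30% = 450 zł
  → 84,210 zł
  Less jobs credit 36,000 zł → 48,210 zł

Tentative minimum tax:
  Base (adjusted book income): 682,000 zł
  Exemption: 65,000 zł − 20% × (682,000 zł − 365,000 zł) = 65,000 zł − 63,400 zł = 1,600 zł
  Base: 682,000 zł − 1,600 zł = 680,400 zł
  680,400 zł × 10% = 68,040 zł

68,040 zł > 48,210 zł, so the tentative minimum tax is the binding amount.

68,040 zł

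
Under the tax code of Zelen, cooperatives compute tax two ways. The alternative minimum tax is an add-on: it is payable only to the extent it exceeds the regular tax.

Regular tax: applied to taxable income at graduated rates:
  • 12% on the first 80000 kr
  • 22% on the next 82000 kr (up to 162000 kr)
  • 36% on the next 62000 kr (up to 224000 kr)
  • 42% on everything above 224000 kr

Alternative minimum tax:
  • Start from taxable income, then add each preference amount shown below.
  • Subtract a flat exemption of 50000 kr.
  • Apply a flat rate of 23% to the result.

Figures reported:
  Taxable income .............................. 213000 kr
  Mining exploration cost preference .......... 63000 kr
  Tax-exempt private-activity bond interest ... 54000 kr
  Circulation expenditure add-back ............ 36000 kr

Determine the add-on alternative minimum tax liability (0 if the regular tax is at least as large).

26680 kr

Alternative minimum tax:
  Adjusted income: 213000 kr + 63000 kr + 54000 kr + 36000 kr = 366000 kr
  Less exemption 50000 kr → base 316000 kr
  316000 kr × 23% = 72680 kr

Regular tax:
  80000 kr × 12% = 9600 kr
  82000 kr × 22% = 18040 kr
  51000 kr × 36% = 18360 kr
  → 46000 kr

Excess of alternative minimum tax over regular tax: 72680 kr − 46000 kr = 26680 kr.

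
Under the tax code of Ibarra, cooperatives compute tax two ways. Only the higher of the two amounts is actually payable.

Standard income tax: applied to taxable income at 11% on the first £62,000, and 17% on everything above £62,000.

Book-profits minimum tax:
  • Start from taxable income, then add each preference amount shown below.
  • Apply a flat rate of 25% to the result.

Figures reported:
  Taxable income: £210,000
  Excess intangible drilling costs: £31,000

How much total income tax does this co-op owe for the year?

Book-profits minimum tax:
  Adjusted income: £210,000 + £31,000 = £241,000
  £241,000 × 25% = £60,250

Standard income tax:
  £62,000 × 11% = £6,820
  £148,000 × 17% = £25,160
  → £31,980

£60,250 > £31,980, so the book-profits minimum tax is the binding amount.

£60,250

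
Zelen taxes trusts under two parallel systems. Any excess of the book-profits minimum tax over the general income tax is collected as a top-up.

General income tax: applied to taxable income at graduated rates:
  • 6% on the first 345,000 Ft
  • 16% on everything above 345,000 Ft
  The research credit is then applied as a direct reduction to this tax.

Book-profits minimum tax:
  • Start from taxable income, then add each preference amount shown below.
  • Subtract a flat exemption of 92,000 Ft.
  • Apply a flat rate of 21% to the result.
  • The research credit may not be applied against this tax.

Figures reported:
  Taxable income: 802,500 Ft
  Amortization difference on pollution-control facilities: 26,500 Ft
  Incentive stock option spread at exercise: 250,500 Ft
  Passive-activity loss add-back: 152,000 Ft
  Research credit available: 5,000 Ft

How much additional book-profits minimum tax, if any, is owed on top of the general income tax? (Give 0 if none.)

General income tax:
  345,000 Ft × 6% = 20,700 Ft
  457,500 Ft × 16% = 73,200 Ft
  → 93,900 Ft
  Less research credit 5,000 Ft → 88,900 Ft

Book-profits minimum tax:
  Adjusted income: 802,500 Ft + 26,500 Ft + 250,500 Ft + 152,000 Ft = 1,231,500 Ft
  Less exemption 92,000 Ft → base 1,139,500 Ft
  1,139,500 Ft × 21% = 239,295 Ft

Excess of book-profits minimum tax over general income tax: 239,295 Ft − 88,900 Ft = 150,395 Ft.

150,395 Ft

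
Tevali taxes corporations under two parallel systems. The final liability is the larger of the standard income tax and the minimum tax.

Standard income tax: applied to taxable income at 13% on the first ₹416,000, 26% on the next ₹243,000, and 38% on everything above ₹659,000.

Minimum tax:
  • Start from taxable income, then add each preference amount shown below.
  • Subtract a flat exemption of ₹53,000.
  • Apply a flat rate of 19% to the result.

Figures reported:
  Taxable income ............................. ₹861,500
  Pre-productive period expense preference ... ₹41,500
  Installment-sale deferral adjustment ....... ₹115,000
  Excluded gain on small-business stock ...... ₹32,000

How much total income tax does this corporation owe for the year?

₹194,210

Standard income tax:
  ₹416,000 × 13% = ₹54,080
  ₹243,000 × 26% = ₹63,180
  ₹202,500 × 38% = ₹76,950
  → ₹194,210

Minimum tax:
  Adjusted income: ₹861,500 + ₹41,500 + ₹115,000 + ₹32,000 = ₹1,050,000
  Less exemption ₹53,000 → base ₹997,000
  ₹997,000 × 19% = ₹189,430

₹194,210 > ₹189,430, so the standard income tax governs.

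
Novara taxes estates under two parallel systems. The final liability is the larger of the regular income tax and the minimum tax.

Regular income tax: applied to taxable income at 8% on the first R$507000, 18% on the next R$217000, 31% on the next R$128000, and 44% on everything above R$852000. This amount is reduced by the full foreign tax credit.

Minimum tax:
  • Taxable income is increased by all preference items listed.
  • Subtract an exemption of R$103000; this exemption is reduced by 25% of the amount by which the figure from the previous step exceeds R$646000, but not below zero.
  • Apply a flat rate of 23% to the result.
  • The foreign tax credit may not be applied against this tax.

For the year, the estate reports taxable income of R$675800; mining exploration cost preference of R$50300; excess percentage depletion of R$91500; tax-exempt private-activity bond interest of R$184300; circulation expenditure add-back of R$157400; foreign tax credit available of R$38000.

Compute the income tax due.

Minimum tax:
  Adjusted income: R$675800 + R$50300 + R$91500 + R$184300 + R$157400 = R$1159300
  Exemption: 25% × (R$1159300 − R$646000) = R$128325 ≥ R$103000, so the exemption is fully phased out
  Base: R$1159300 − R$0 = R$1159300
  R$1159300 × 23% = R$266639

Regular income tax:
  R$507000 × 8% = R$40560
  R$168800 × 18% = R$30384
  → R$70944
  Less foreign tax credit R$38000 → R$32944

R$266639 > R$32944, so the minimum tax is the binding amount.

R$266639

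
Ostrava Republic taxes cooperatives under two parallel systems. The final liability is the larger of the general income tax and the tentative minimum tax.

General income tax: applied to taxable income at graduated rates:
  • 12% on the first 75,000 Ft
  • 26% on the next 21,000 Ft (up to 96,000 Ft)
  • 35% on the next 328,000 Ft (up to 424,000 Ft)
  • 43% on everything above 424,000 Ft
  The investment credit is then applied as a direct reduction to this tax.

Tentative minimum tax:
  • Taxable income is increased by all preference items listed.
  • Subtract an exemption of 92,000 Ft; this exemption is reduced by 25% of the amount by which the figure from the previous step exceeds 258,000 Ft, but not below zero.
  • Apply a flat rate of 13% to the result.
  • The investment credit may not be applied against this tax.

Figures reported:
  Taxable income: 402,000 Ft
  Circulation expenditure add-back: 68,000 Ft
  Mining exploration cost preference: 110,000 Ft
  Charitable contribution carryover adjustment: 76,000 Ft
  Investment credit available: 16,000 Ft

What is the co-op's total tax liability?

Tentative minimum tax:
  Adjusted income: 402,000 Ft + 68,000 Ft + 110,000 Ft + 76,000 Ft = 656,000 Ft
  Exemption: 25% × (656,000 Ft − 258,000 Ft) = 99,500 Ft ≥ 92,000 Ft, so the exemption is fully phased out
  Base: 656,000 Ft − 0 Ft = 656,000 Ft
  656,000 Ft × 13% = 85,280 Ft

General income tax:
  75,000 Ft × 12% = 9,000 Ft
  21,000 Ft × 26% = 5,460 Ft
  306,000 Ft × 35% = 107,100 Ft
  → 121,560 Ft
  Less investment credit 16,000 Ft → 105,560 Ft

105,560 Ft > 85,280 Ft, so the general income tax governs.

105,560 Ft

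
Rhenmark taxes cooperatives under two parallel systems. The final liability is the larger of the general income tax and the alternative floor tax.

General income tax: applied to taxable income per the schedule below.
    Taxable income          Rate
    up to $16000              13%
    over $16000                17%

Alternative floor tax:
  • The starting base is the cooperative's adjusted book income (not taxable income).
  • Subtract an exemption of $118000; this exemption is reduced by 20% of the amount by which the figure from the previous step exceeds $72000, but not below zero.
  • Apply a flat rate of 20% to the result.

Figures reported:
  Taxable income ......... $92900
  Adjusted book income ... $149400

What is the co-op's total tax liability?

$15153

Alternative floor tax:
  Base (adjusted book income): $149400
  Exemption: $118000 − 20% × ($149400 − $72000) = $118000 − $15480 = $102520
  Base: $149400 − $102520 = $46880
  $46880 × 20% = $9376

General income tax:
  $16000 × 13% = $2080
  $76900 × 17% = $13073
  → $15153

$15153 > $9376, so the general income tax governs.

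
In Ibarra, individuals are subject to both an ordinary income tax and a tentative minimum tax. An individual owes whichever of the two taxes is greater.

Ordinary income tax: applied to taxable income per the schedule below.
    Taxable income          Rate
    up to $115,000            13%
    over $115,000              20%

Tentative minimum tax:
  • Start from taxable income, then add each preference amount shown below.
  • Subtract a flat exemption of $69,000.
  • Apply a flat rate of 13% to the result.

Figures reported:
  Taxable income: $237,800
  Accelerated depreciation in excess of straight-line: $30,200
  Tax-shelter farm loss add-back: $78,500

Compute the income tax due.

Ordinary income tax:
  $115,000 × 13% = $14,950
  $122,800 × 20% = $24,560
  → $39,510

Tentative minimum tax:
  Adjusted income: $237,800 + $30,200 + $78,500 = $346,500
  Less exemption $69,000 → base $277,500
  $277,500 × 13% = $36,075

$39,510 > $36,075, so the ordinary income tax governs.

$39,510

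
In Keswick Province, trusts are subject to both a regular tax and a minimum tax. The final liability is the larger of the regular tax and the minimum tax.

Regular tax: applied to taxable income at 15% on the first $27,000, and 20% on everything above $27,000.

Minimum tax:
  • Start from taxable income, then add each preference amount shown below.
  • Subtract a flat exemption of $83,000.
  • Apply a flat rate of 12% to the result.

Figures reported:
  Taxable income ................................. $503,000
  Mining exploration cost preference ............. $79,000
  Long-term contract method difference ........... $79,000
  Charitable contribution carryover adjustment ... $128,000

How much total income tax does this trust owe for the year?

Minimum tax:
  Adjusted income: $503,000 + $79,000 + $79,000 + $128,000 = $789,000
  Less exemption $83,000 → base $706,000
  $706,000 × 12% = $84,720

Regular tax:
  $27,000 × 15% = $4,050
  $476,000 × 20% = $95,200
  → $99,250

$99,250 > $84,720, so the regular tax governs.

$99,250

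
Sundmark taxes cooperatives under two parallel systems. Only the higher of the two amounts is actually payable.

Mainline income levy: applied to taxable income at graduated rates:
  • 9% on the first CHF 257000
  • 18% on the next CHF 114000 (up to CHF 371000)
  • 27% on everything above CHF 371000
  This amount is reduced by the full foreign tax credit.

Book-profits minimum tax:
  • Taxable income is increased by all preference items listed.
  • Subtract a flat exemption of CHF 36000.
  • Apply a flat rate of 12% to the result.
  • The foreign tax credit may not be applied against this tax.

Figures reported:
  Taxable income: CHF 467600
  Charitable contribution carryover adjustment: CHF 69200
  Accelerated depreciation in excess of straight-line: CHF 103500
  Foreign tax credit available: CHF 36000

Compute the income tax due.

CHF 72516

Mainline income levy:
  CHF 257000 × 9% = CHF 23130
  CHF 114000 × 18% = CHF 20520
  CHF 96600 × 27% = CHF 26082
  → CHF 69732
  Less foreign tax credit CHF 36000 → CHF 33732

Book-profits minimum tax:
  Adjusted income: CHF 467600 + CHF 69200 + CHF 103500 = CHF 640300
  Less exemption CHF 36000 → base CHF 604300
  CHF 604300 × 12% = CHF 72516

CHF 72516 > CHF 33732, so the book-profits minimum tax is the binding amount.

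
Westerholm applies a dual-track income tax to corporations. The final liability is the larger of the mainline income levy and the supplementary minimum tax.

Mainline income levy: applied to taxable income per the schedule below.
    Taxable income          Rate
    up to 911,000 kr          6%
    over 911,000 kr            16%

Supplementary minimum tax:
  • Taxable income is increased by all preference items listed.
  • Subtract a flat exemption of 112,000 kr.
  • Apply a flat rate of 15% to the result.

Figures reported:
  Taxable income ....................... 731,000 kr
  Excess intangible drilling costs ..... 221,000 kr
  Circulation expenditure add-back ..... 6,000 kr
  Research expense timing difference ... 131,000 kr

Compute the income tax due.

Supplementary minimum tax:
  Adjusted income: 731,000 kr + 221,000 kr + 6,000 kr + 131,000 kr = 1,089,000 kr
  Less exemption 112,000 kr → base 977,000 kr
  977,000 kr × 15% = 146,550 kr

Mainline income levy:
  731,000 kr × 6% = 43,860 kr

146,550 kr > 43,860 kr, so the supplementary minimum tax is the binding amount.

146,550 kr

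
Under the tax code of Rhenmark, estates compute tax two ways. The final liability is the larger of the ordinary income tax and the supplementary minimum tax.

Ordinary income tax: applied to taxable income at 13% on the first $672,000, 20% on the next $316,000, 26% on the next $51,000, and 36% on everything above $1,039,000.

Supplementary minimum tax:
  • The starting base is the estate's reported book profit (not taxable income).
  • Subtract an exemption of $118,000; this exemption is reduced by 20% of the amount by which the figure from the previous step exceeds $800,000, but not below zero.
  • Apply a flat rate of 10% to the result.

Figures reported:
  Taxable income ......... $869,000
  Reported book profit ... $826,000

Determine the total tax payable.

Ordinary income tax:
  $672,000 × 13% = $87,360
  $197,000 × 20% = $39,400
  → $126,760

Supplementary minimum tax:
  Base (reported book profit): $826,000
  Exemption: $118,000 − 20% × ($826,000 − $800,000) = $118,000 − $5,200 = $112,800
  Base: $826,000 − $112,800 = $713,200
  $713,200 × 10% = $71,320

$126,760 > $71,320, so the ordinary income tax governs.

$126,760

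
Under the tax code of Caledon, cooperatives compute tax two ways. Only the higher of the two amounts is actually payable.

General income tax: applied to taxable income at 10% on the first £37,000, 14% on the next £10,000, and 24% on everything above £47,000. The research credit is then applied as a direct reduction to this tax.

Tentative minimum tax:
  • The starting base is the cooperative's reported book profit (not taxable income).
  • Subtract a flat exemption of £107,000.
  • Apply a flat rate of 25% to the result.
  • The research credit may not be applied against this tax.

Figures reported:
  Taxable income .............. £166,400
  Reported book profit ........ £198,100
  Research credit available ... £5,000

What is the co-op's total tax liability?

General income tax:
  £37,000 × 10% = £3,700
  £10,000 × 14% = £1,400
  £119,400 × 24% = £28,656
  → £33,756
  Less research credit £5,000 → £28,756

Tentative minimum tax:
  Base (reported book profit): £198,100
  Less exemption £107,000 → base £91,100
  £91,100 × 25% = £22,775

£28,756 > £22,775, so the general income tax governs.

£28,756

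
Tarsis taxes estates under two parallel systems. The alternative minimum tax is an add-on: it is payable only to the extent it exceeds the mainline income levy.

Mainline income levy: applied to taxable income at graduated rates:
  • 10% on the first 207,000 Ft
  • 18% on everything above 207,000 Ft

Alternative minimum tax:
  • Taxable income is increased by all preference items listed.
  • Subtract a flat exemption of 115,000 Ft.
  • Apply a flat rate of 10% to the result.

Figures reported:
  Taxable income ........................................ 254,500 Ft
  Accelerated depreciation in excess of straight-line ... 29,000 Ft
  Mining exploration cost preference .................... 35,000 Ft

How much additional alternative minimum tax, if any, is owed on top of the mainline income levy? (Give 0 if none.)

Mainline income levy:
  207,000 Ft × 10% = 20,700 Ft
  47,500 Ft × 18% = 8,550 Ft
  → 29,250 Ft

Alternative minimum tax:
  Adjusted income: 254,500 Ft + 29,000 Ft + 35,000 Ft = 318,500 Ft
  Less exemption 115,000 Ft → base 203,500 Ft
  203,500 Ft × 10% = 20,350 Ft

20,350 Ft ≤ 29,250 Ft, so no add-on is due.

0 Ft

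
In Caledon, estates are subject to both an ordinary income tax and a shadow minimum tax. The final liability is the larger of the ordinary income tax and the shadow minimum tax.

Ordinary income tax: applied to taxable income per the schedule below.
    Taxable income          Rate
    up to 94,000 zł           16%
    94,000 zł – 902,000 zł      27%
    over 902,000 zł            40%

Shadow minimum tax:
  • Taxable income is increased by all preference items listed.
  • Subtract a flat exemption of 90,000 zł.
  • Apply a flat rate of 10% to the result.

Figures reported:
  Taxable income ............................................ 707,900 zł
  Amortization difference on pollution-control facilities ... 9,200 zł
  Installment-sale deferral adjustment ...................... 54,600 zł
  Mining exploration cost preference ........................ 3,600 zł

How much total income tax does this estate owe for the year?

Ordinary income tax:
  94,000 zł × 16% = 15,040 zł
  613,900 zł × 27% = 165,753 zł
  → 180,793 zł

Shadow minimum tax:
  Adjusted income: 707,900 zł + 9,200 zł + 54,600 zł + 3,600 zł = 775,300 zł
  Less exemption 90,000 zł → base 685,300 zł
  685,300 zł × 10% = 68,530 zł

180,793 zł > 68,530 zł, so the ordinary income tax governs.

180,793 zł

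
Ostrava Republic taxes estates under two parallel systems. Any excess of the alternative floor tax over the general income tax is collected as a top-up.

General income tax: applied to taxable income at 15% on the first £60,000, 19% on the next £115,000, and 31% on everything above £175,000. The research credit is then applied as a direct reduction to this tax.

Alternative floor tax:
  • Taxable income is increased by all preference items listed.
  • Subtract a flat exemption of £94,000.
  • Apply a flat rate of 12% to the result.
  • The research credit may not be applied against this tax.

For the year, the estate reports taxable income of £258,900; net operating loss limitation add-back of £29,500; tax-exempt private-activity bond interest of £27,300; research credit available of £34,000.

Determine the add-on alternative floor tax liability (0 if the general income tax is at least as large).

General income tax:
  £60,000 × 15% = £9,000
  £115,000 × 19% = £21,850
  £83,900 × 31% = £26,009
  → £56,859
  Less research credit £34,000 → £22,859

Alternative floor tax:
  Adjusted income: £258,900 + £29,500 + £27,300 = £315,700
  Less exemption £94,000 → base £221,700
  £221,700 × 12% = £26,604

Excess of alternative floor tax over general income tax: £26,604 − £22,859 = £3,745.

£3,745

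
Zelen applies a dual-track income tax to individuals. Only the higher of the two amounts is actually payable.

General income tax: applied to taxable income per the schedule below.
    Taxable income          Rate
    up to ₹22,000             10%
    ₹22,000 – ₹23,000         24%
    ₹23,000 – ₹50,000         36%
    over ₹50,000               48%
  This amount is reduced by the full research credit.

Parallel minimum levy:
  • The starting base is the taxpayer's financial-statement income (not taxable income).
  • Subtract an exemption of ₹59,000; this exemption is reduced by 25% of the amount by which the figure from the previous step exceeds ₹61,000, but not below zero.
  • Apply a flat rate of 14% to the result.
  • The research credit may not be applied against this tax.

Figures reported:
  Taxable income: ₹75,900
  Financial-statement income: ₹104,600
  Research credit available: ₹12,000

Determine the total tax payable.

₹12,592

General income tax:
  ₹22,000 × 10% = ₹2,200
  ₹1,000 × 24% = ₹240
  ₹27,000 × 36% = ₹9,720
  ₹25,900 × 48% = ₹12,432
  → ₹24,592
  Less research credit ₹12,000 → ₹12,592

Parallel minimum levy:
  Base (financial-statement income): ₹104,600
  Exemption: ₹59,000 − 25% × (₹104,600 − ₹61,000) = ₹59,000 − ₹10,900 = ₹48,100
  Base: ₹104,600 − ₹48,100 = ₹56,500
  ₹56,500 × 14% = ₹7,910

₹12,592 > ₹7,910, so the general income tax governs.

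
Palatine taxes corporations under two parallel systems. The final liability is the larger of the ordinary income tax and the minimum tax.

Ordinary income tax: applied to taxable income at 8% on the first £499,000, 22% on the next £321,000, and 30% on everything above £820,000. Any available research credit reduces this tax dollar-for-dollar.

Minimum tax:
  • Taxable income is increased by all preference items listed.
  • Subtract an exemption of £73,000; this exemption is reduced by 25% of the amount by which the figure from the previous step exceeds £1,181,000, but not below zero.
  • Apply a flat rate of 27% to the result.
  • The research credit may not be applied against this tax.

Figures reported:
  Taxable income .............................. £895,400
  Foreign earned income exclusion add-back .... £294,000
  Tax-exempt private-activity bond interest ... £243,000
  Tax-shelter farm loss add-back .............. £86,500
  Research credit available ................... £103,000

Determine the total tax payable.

Ordinary income tax:
  £499,000 × 8% = £39,920
  £321,000 × 22% = £70,620
  £75,400 × 30% = £22,620
  → £133,160
  Less research credit £103,000 → £30,160

Minimum tax:
  Adjusted income: £895,400 + £294,000 + £243,000 + £86,500 = £1,518,900
  Exemption: 25% × (£1,518,900 − £1,181,000) = £84,475 ≥ £73,000, so the exemption is fully phased out
  Base: £1,518,900 − £0 = £1,518,900
  £1,518,900 × 27% = £410,103

£410,103 > £30,160, so the minimum tax is the binding amount.

£410,103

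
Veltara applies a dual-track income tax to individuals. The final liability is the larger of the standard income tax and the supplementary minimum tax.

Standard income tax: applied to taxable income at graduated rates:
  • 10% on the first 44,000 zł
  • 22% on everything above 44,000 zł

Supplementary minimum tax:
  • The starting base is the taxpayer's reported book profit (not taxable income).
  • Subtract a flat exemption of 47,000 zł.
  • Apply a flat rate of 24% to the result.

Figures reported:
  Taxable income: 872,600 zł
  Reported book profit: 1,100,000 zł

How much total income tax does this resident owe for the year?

252,720 zł

Supplementary minimum tax:
  Base (reported book profit): 1,100,000 zł
  Less exemption 47,000 zł → base 1,053,000 zł
  1,053,000 zł × 24% = 252,720 zł

Standard income tax:
  44,000 zł × 10% = 4,400 zł
  828,600 zł × 22% = 182,292 zł
  → 186,692 zł

252,720 zł > 186,692 zł, so the supplementary minimum tax is the binding amount.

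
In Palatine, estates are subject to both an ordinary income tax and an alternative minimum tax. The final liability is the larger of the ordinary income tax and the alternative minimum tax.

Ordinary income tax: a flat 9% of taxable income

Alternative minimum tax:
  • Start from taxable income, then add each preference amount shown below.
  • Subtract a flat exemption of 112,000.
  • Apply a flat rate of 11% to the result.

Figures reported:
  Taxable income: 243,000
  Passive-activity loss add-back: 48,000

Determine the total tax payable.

21,870

Ordinary income tax:
  243,000 × 9% = 21,870

Alternative minimum tax:
  Adjusted income: 243,000 + 48,000 = 291,000
  Less exemption 112,000 → base 179,000
  179,000 × 11% = 19,690

21,870 > 19,690, so the ordinary income tax governs.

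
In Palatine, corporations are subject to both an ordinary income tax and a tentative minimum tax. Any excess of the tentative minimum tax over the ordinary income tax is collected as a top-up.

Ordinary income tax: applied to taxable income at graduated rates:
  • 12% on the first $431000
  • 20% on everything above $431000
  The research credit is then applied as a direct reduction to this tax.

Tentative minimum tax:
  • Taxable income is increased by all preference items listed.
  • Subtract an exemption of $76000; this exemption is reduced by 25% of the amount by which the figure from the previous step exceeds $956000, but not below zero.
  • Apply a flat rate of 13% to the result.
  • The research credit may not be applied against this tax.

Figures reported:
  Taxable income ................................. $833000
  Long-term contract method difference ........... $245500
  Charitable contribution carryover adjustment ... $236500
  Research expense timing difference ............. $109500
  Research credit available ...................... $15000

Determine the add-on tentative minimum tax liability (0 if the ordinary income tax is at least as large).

Ordinary income tax:
  $431000 × 12% = $51720
  $402000 × 20% = $80400
  → $132120
  Less research credit $15000 → $117120

Tentative minimum tax:
  Adjusted income: $833000 + $245500 + $236500 + $109500 = $1424500
  Exemption: 25% × ($1424500 − $956000) = $117125 ≥ $76000, so the exemption is fully phased out
  Base: $1424500 − $0 = $1424500
  $1424500 × 13% = $185185

Excess of tentative minimum tax over ordinary income tax: $185185 − $117120 = $68065.

$68065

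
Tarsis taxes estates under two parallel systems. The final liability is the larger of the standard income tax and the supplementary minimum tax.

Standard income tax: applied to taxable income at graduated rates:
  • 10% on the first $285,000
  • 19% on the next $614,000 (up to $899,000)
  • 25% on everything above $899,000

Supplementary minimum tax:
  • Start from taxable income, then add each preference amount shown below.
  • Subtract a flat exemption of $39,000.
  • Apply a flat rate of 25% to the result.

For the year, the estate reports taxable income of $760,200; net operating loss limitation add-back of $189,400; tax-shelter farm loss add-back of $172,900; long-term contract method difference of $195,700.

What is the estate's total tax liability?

Standard income tax:
  $285,000 × 10% = $28,500
  $475,200 × 19% = $90,288
  → $118,788

Supplementary minimum tax:
  Adjusted income: $760,200 + $189,400 + $172,900 + $195,700 = $1,318,200
  Less exemption $39,000 → base $1,279,200
  $1,279,200 × 25% = $319,800

$319,800 > $118,788, so the supplementary minimum tax is the binding amount.

$319,800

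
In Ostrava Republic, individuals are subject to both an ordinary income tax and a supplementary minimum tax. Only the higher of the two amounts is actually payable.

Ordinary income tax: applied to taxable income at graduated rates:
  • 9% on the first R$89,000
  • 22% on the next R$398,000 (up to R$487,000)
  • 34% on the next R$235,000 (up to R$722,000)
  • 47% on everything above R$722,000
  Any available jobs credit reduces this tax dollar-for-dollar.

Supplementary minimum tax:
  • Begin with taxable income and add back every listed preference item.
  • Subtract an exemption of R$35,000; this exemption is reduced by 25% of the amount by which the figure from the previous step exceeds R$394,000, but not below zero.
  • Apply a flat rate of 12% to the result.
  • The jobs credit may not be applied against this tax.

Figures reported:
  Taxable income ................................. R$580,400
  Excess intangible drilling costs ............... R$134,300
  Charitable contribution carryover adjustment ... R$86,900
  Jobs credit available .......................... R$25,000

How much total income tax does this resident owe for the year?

R$102,326

Ordinary income tax:
  R$89,000 × 9% = R$8,010
  R$398,000 × 22% = R$87,560
  R$93,400 × 34% = R$31,756
  → R$127,326
  Less jobs credit R$25,000 → R$102,326

Supplementary minimum tax:
  Adjusted income: R$580,400 + R$134,300 + R$86,900 = R$801,600
  Exemption: 25% × (R$801,600 − R$394,000) = R$101,900 ≥ R$35,000, so the exemption is fully phased out
  Base: R$801,600 − R$0 = R$801,600
  R$801,600 × 12% = R$96,192

R$102,326 > R$96,192, so the ordinary income tax governs.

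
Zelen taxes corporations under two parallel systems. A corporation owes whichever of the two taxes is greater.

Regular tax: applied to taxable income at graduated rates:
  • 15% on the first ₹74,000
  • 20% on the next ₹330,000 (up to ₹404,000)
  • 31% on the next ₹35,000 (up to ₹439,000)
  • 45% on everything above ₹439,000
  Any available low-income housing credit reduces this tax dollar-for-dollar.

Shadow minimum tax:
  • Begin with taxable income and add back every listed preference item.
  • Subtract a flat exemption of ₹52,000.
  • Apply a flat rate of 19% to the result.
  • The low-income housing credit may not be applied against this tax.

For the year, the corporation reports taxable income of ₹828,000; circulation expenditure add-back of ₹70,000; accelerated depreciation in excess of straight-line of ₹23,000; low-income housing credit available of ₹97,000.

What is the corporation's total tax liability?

₹166,000

Regular tax:
  ₹74,000 × 15% = ₹11,100
  ₹330,000 × 20% = ₹66,000
  ₹35,000 × 31% = ₹10,850
  ₹389,000 × 45% = ₹175,050
  → ₹263,000
  Less low-income housing credit ₹97,000 → ₹166,000

Shadow minimum tax:
  Adjusted income: ₹828,000 + ₹70,000 + ₹23,000 = ₹921,000
  Less exemption ₹52,000 → base ₹869,000
  ₹869,000 × 19% = ₹165,110

₹166,000 > ₹165,110, so the regular tax governs.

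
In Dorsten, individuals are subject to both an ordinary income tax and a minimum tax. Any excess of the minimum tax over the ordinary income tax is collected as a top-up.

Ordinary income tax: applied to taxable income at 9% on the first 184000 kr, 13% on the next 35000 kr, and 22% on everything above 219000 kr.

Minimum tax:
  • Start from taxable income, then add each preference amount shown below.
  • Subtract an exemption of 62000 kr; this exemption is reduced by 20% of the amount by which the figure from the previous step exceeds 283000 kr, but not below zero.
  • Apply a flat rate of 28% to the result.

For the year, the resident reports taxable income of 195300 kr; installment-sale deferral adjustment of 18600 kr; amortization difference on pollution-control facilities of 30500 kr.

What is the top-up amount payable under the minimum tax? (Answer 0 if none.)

33043 kr

Minimum tax:
  Adjusted income: 195300 kr + 18600 kr + 30500 kr = 244400 kr
  Exemption: 244400 kr ≤ 283000 kr, so full 62000 kr applies
  Base: 244400 kr − 62000 kr = 182400 kr
  182400 kr × 28% = 51072 kr

Ordinary income tax:
  184000 kr × 9% = 16560 kr
  11300 kr × 13% = 1469 kr
  → 18029 kr

Excess of minimum tax over ordinary income tax: 51072 kr − 18029 kr = 33043 kr.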